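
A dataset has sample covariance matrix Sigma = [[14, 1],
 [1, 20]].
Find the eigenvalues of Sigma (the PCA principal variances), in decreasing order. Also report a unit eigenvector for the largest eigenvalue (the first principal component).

Step 1 — characteristic polynomial of 2×2 Sigma:
  det(Sigma - λI) = λ² - trace · λ + det = 0.
  trace = 14 + 20 = 34, det = 14·20 - (1)² = 279.
Step 2 — discriminant:
  Δ = trace² - 4·det = 1156 - 1116 = 40.
Step 3 — eigenvalues:
  λ = (trace ± √Δ)/2 = (34 ± 6.3246)/2,
  λ_1 = 20.1623,  λ_2 = 13.8377.

Step 4 — unit eigenvector for λ_1: solve (Sigma - λ_1 I)v = 0. First row:
  (14 - 20.1623)·v_x + (1)·v_y = 0, i.e. (-6.1623)·v_x + (1)·v_y = 0,
  so v ∝ (b, λ_1 - a) = (1, 6.1623) = u.
  ||u|| = √((1)² + (6.1623)²) = √(38.9737) ≈ 6.2429,
  v_1 = u/||u|| ≈ (0.1602, 0.9871) (||v_1|| = 1).

λ_1 = 20.1623,  λ_2 = 13.8377;  v_1 ≈ (0.1602, 0.9871)


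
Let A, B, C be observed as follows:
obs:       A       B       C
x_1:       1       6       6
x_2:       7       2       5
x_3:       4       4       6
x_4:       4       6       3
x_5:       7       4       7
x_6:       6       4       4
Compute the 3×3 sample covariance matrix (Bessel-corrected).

Step 1 — column means:
  mean(A) = (1 + 7 + 4 + 4 + 7 + 6) / 6 = 29/6 = 4.8333
  mean(B) = (6 + 2 + 4 + 6 + 4 + 4) / 6 = 26/6 = 4.3333
  mean(C) = (6 + 5 + 6 + 3 + 7 + 4) / 6 = 31/6 = 5.1667

Step 2 — sample covariance S[i,j] = (1/(n-1)) · Σ_k (x_{k,i} - mean_i) · (x_{k,j} - mean_j), with n-1 = 5.
  S[A,A] = ((-3.8333)·(-3.8333) + (2.1667)·(2.1667) + (-0.8333)·(-0.8333) + (-0.8333)·(-0.8333) + (2.1667)·(2.1667) + (1.1667)·(1.1667)) / 5 = 26.8333/5 = 5.3667
  S[A,B] = ((-3.8333)·(1.6667) + (2.1667)·(-2.3333) + (-0.8333)·(-0.3333) + (-0.8333)·(1.6667) + (2.1667)·(-0.3333) + (1.1667)·(-0.3333)) / 5 = -13.6667/5 = -2.7333
  S[A,C] = ((-3.8333)·(0.8333) + (2.1667)·(-0.1667) + (-0.8333)·(0.8333) + (-0.8333)·(-2.1667) + (2.1667)·(1.8333) + (1.1667)·(-1.1667)) / 5 = 0.1667/5 = 0.0333
  S[B,B] = ((1.6667)·(1.6667) + (-2.3333)·(-2.3333) + (-0.3333)·(-0.3333) + (1.6667)·(1.6667) + (-0.3333)·(-0.3333) + (-0.3333)·(-0.3333)) / 5 = 11.3333/5 = 2.2667
  S[B,C] = ((1.6667)·(0.8333) + (-2.3333)·(-0.1667) + (-0.3333)·(0.8333) + (1.6667)·(-2.1667) + (-0.3333)·(1.8333) + (-0.3333)·(-1.1667)) / 5 = -2.3333/5 = -0.4667
  S[C,C] = ((0.8333)·(0.8333) + (-0.1667)·(-0.1667) + (0.8333)·(0.8333) + (-2.1667)·(-2.1667) + (1.8333)·(1.8333) + (-1.1667)·(-1.1667)) / 5 = 10.8333/5 = 2.1667

S is symmetric (S[j,i] = S[i,j]). Assembling:

S = [[5.3667, -2.7333, 0.0333],
 [-2.7333, 2.2667, -0.4667],
 [0.0333, -0.4667, 2.1667]]


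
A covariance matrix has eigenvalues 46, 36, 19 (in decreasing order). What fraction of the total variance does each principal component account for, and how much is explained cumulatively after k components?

Step 1 — total variance = trace(Sigma) = Σ λ_i = 46 + 36 + 19 = 101.

Step 2 — fraction explained by component i = λ_i / Σ λ:
  PC1: 46/101 = 0.4554
  PC2: 36/101 = 0.3564
  PC3: 19/101 = 0.1881

Step 3 — cumulative fraction after k components = (λ_1 + ... + λ_k) / Σ λ:
  k = 1: 46/101 = 0.4554
  k = 2: (46 + 36)/101 = 82/101 = 0.8119
  k = 3: (46 + 36 + 19)/101 = 101/101 = 1

Summary (fraction, with percent):

explained: PC1 0.4554 (45.54%), PC2 0.3564 (35.64%), PC3 0.1881 (18.81%);  cumulative: 0.4554, 0.8119, 1


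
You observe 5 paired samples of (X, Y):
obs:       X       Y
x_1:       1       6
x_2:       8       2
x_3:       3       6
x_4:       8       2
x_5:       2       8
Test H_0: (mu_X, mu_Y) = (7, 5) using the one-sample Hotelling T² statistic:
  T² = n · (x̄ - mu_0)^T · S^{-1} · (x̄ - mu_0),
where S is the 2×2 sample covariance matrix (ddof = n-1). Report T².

Step 1 — sample mean vector:
  mean(X) = (1 + 8 + 3 + 8 + 2) / 5 = 22/5 = 4.4
  mean(Y) = (6 + 2 + 6 + 2 + 8) / 5 = 24/5 = 4.8
  x̄ = (4.4, 4.8),  deviation x̄ - mu_0 = (4.4, 4.8) - (7, 5) = (-2.6, -0.2).

Step 2 — sample covariance matrix, S[i,j] = (1/(n-1)) · Σ_k (x_{k,i} - mean_i) · (x_{k,j} - mean_j), divisor n-1 = 4:
  S[X,X] = ((-3.4)·(-3.4) + (3.6)·(3.6) + (-1.4)·(-1.4) + (3.6)·(3.6) + (-2.4)·(-2.4)) / 4 = 45.2/4 = 11.3
  S[X,Y] = ((-3.4)·(1.2) + (3.6)·(-2.8) + (-1.4)·(1.2) + (3.6)·(-2.8) + (-2.4)·(3.2)) / 4 = -33.6/4 = -8.4
  S[Y,Y] = ((1.2)·(1.2) + (-2.8)·(-2.8) + (1.2)·(1.2) + (-2.8)·(-2.8) + (3.2)·(3.2)) / 4 = 28.8/4 = 7.2
  S = [[11.3, -8.4],
 [-8.4, 7.2]].

Step 3 — invert S. det(S) = 11.3·7.2 - (-8.4)² = 10.8.
  S^{-1} = (1/det) · [[d, -b], [-b, a]] = [[0.6667, 0.7778],
 [0.7778, 1.0463]].

Step 4 — quadratic form (x̄ - mu_0)^T · S^{-1} · (x̄ - mu_0):
  S^{-1} · (x̄ - mu_0) = (-1.8889, -2.2315),
  (x̄ - mu_0)^T · [...] = (-2.6)·(-1.8889) + (-0.2)·(-2.2315) = 5.3574.

Step 5 — scale by n: T² = 5 · 5.3574 = 26.787.

T² ≈ 26.787


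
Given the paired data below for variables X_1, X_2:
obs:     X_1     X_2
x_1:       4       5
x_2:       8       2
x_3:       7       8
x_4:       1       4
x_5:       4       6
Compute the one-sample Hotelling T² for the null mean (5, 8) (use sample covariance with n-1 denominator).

Step 1 — sample mean vector:
  mean(X_1) = (4 + 8 + 7 + 1 + 4) / 5 = 24/5 = 4.8
  mean(X_2) = (5 + 2 + 8 + 4 + 6) / 5 = 25/5 = 5
  x̄ = (4.8, 5),  deviation x̄ - mu_0 = (4.8, 5) - (5, 8) = (-0.2, -3).

Step 2 — sample covariance matrix, S[i,j] = (1/(n-1)) · Σ_k (x_{k,i} - mean_i) · (x_{k,j} - mean_j), divisor n-1 = 4:
  S[X_1,X_1] = ((-0.8)·(-0.8) + (3.2)·(3.2) + (2.2)·(2.2) + (-3.8)·(-3.8) + (-0.8)·(-0.8)) / 4 = 30.8/4 = 7.7
  S[X_1,X_2] = ((-0.8)·(0) + (3.2)·(-3) + (2.2)·(3) + (-3.8)·(-1) + (-0.8)·(1)) / 4 = 0/4 = 0
  S[X_2,X_2] = ((0)·(0) + (-3)·(-3) + (3)·(3) + (-1)·(-1) + (1)·(1)) / 4 = 20/4 = 5
  S = [[7.7, 0],
 [0, 5]].

Step 3 — invert S. det(S) = 7.7·5 - (0)² = 38.5.
  S^{-1} = (1/det) · [[d, -b], [-b, a]] = [[0.1299, 0],
 [0, 0.2]].

Step 4 — quadratic form (x̄ - mu_0)^T · S^{-1} · (x̄ - mu_0):
  S^{-1} · (x̄ - mu_0) = (-0.026, -0.6),
  (x̄ - mu_0)^T · [...] = (-0.2)·(-0.026) + (-3)·(-0.6) = 1.8052.

Step 5 — scale by n: T² = 5 · 1.8052 = 9.026.

T² ≈ 9.026


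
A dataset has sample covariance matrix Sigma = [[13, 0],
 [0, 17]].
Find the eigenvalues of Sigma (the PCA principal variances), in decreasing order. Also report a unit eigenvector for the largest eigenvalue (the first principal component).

Step 1 — characteristic polynomial of 2×2 Sigma:
  det(Sigma - λI) = λ² - trace · λ + det = 0.
  trace = 13 + 17 = 30, det = 13·17 - (0)² = 221.
Step 2 — discriminant:
  Δ = trace² - 4·det = 900 - 884 = 16.
Step 3 — eigenvalues:
  λ = (trace ± √Δ)/2 = (30 ± 4)/2,
  λ_1 = 17,  λ_2 = 13.

Step 4 — unit eigenvector for λ_1: Sigma is diagonal, so its eigenvectors are the coordinate axes. λ_1 = 17 is the diagonal entry on the second coordinate axis, hence
  v_1 = (0, 1) (||v_1|| = 1).

λ_1 = 17,  λ_2 = 13;  v_1 ≈ (0, 1)


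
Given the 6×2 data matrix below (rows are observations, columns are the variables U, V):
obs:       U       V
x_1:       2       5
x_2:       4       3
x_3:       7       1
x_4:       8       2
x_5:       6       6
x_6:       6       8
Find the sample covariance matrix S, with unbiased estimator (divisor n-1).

Step 1 — column means:
  mean(U) = (2 + 4 + 7 + 8 + 6 + 6) / 6 = 33/6 = 5.5
  mean(V) = (5 + 3 + 1 + 2 + 6 + 8) / 6 = 25/6 = 4.1667

Step 2 — sample covariance S[i,j] = (1/(n-1)) · Σ_k (x_{k,i} - mean_i) · (x_{k,j} - mean_j), with n-1 = 5.
  S[U,U] = ((-3.5)·(-3.5) + (-1.5)·(-1.5) + (1.5)·(1.5) + (2.5)·(2.5) + (0.5)·(0.5) + (0.5)·(0.5)) / 5 = 23.5/5 = 4.7
  S[U,V] = ((-3.5)·(0.8333) + (-1.5)·(-1.1667) + (1.5)·(-3.1667) + (2.5)·(-2.1667) + (0.5)·(1.8333) + (0.5)·(3.8333)) / 5 = -8.5/5 = -1.7
  S[V,V] = ((0.8333)·(0.8333) + (-1.1667)·(-1.1667) + (-3.1667)·(-3.1667) + (-2.1667)·(-2.1667) + (1.8333)·(1.8333) + (3.8333)·(3.8333)) / 5 = 34.8333/5 = 6.9667

S is symmetric (S[j,i] = S[i,j]). Assembling:

S = [[4.7, -1.7],
 [-1.7, 6.9667]]


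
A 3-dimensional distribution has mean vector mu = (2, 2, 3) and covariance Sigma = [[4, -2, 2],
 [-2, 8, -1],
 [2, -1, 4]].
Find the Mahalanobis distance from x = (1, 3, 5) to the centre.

Step 1 — centre the observation: (x - mu) = (-1, 1, 2).

Step 2 — invert Sigma (cofactor / det for 3×3, or solve directly):
  Sigma^{-1} = [[0.369, 0.0714, -0.1667],
 [0.0714, 0.1429, 0],
 [-0.1667, 0, 0.3333]].

Step 3 — form the quadratic (x - mu)^T · Sigma^{-1} · (x - mu):
  Sigma^{-1} · (x - mu) = (-0.631, 0.0714, 0.8333).
  (x - mu)^T · [Sigma^{-1} · (x - mu)] = (-1)·(-0.631) + (1)·(0.0714) + (2)·(0.8333) = 2.369.

Step 4 — take square root: d = √(2.369) ≈ 1.5392.

d(x, mu) = √(2.369) ≈ 1.5392


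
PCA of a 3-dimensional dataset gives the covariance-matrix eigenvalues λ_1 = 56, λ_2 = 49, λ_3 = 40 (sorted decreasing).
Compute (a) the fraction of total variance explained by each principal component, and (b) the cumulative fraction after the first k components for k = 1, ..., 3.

Step 1 — total variance = trace(Sigma) = Σ λ_i = 56 + 49 + 40 = 145.

Step 2 — fraction explained by component i = λ_i / Σ λ:
  PC1: 56/145 = 0.3862
  PC2: 49/145 = 0.3379
  PC3: 40/145 = 0.2759

Step 3 — cumulative fraction after k components = (λ_1 + ... + λ_k) / Σ λ:
  k = 1: 56/145 = 0.3862
  k = 2: (56 + 49)/145 = 105/145 = 0.7241
  k = 3: (56 + 49 + 40)/145 = 145/145 = 1

Summary (fraction, with percent):

explained: PC1 0.3862 (38.62%), PC2 0.3379 (33.79%), PC3 0.2759 (27.59%);  cumulative: 0.3862, 0.7241, 1


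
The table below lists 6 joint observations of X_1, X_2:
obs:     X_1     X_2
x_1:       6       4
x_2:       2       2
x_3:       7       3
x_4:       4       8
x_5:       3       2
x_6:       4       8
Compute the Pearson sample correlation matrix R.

Step 1 — column means:
  mean(X_1) = (6 + 2 + 7 + 4 + 3 + 4) / 6 = 26/6 = 4.3333
  mean(X_2) = (4 + 2 + 3 + 8 + 2 + 8) / 6 = 27/6 = 4.5

Step 2 — sample variances and covariances s[i,j] = (1/(n-1)) · Σ_k (x_{k,i} - mean_i) · (x_{k,j} - mean_j), with n-1 = 5:
  s[X_1,X_1] = ((1.6667)·(1.6667) + (-2.3333)·(-2.3333) + (2.6667)·(2.6667) + (-0.3333)·(-0.3333) + (-1.3333)·(-1.3333) + (-0.3333)·(-0.3333)) / 5 = 17.3333/5 = 3.4667
  s[X_1,X_2] = ((1.6667)·(-0.5) + (-2.3333)·(-2.5) + (2.6667)·(-1.5) + (-0.3333)·(3.5) + (-1.3333)·(-2.5) + (-0.3333)·(3.5)) / 5 = 2/5 = 0.4
  s[X_2,X_2] = ((-0.5)·(-0.5) + (-2.5)·(-2.5) + (-1.5)·(-1.5) + (3.5)·(3.5) + (-2.5)·(-2.5) + (3.5)·(3.5)) / 5 = 39.5/5 = 7.9
  Sample standard deviations s_i = √(s[i,i]):
  s(X_1) = √(3.4667) = 1.8619
  s(X_2) = √(7.9) = 2.8107

Step 3 — r_{ij} = s_{ij} / (s_i · s_j):
  r[X_1,X_1] = 1 (diagonal).
  r[X_1,X_2] = 0.4 / (1.8619 · 2.8107) = 0.4 / 5.2332 = 0.0764
  r[X_2,X_2] = 1 (diagonal).

R is symmetric with unit diagonal. Assembling:

R = [[1, 0.0764],
 [0.0764, 1]]


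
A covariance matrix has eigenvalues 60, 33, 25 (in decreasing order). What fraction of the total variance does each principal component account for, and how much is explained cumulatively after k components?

Step 1 — total variance = trace(Sigma) = Σ λ_i = 60 + 33 + 25 = 118.

Step 2 — fraction explained by component i = λ_i / Σ λ:
  PC1: 60/118 = 0.5085
  PC2: 33/118 = 0.2797
  PC3: 25/118 = 0.2119

Step 3 — cumulative fraction after k components = (λ_1 + ... + λ_k) / Σ λ:
  k = 1: 60/118 = 0.5085
  k = 2: (60 + 33)/118 = 93/118 = 0.7881
  k = 3: (60 + 33 + 25)/118 = 118/118 = 1

Summary (fraction, with percent):

explained: PC1 0.5085 (50.85%), PC2 0.2797 (27.97%), PC3 0.2119 (21.19%);  cumulative: 0.5085, 0.7881, 1


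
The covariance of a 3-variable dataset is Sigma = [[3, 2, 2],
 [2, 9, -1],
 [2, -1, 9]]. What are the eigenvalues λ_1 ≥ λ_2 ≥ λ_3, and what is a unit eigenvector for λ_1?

Step 1 — characteristic polynomial p(λ) = det(λI - Sigma) = λ³ - tr·λ² + c_1·λ - det, where tr = trace, c_1 = sum of the principal 2×2 minors, det = det(Sigma):
  tr = 3 + 9 + 9 = 21,
  c_1 = (3·9 - (2)²) + (3·9 - (2)²) + (9·9 - (-1)²) = 23 + 23 + 80 = 126,
  det = 3·(9·9 - (-1)²) - (2)·((2)·9 - (-1)·(2)) + (2)·((2)·(-1) - 9·(2)) = 3·(80) - (2)·(20) + (2)·(-20) = 160.
  So p(λ) = λ³ - 21λ² + 126λ - 160.
Step 2 — look for an integer root (rational root theorem: any rational root is an integer divisor of 160). Testing λ = 10:
  p(10) = 1000 - 2100 + 1260 - 160 = 0  ✓
  Dividing out (λ - 10): p(λ) = (λ - 10)(λ² - 11λ + 16).
Step 3 — remaining eigenvalues from the quadratic λ² - 11λ + 16 = 0:
  Δ = 11² - 4·16 = 121 - 64 = 57,  λ = (11 ± √57)/2 = (11 ± 7.5498)/2 ≈ 9.2749 or 1.7251.
  Sorted: λ_1 = 10,  λ_2 = 9.2749,  λ_3 = 1.7251  (check: sum = 21 = tr ✓).

Step 4 — unit eigenvector for λ_1 = 10: v spans the null space of (Sigma - λ_1 I), whose rows are
  r_1 = (-7, 2, 2),  r_2 = (2, -1, -1),  r_3 = (2, -1, -1).
  v is orthogonal to every row, so take v ∝ r_1 × r_2 = ((2)·(-1) - (2)·(-1), (2)·(2) - (-7)·(-1), (-7)·(-1) - (2)·(2)) = (0, -3, 3).
  Rescale (divide by 3; multiply by -1 so the first nonzero entry is positive): u = (0, 1, -1).
  ||u|| = √((0)² + (1)² + (-1)²) = √(2) ≈ 1.4142,  v_1 = u/||u|| ≈ (0, 0.7071, -0.7071) (||v_1|| = 1).

λ_1 = 10,  λ_2 = 9.2749,  λ_3 = 1.7251;  v_1 ≈ (0, 0.7071, -0.7071)


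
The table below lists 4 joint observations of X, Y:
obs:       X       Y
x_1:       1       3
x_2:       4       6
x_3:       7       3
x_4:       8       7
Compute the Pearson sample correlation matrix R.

Step 1 — column means:
  mean(X) = (1 + 4 + 7 + 8) / 4 = 20/4 = 5
  mean(Y) = (3 + 6 + 3 + 7) / 4 = 19/4 = 4.75

Step 2 — sample variances and covariances s[i,j] = (1/(n-1)) · Σ_k (x_{k,i} - mean_i) · (x_{k,j} - mean_j), with n-1 = 3:
  s[X,X] = ((-4)·(-4) + (-1)·(-1) + (2)·(2) + (3)·(3)) / 3 = 30/3 = 10
  s[X,Y] = ((-4)·(-1.75) + (-1)·(1.25) + (2)·(-1.75) + (3)·(2.25)) / 3 = 9/3 = 3
  s[Y,Y] = ((-1.75)·(-1.75) + (1.25)·(1.25) + (-1.75)·(-1.75) + (2.25)·(2.25)) / 3 = 12.75/3 = 4.25
  Sample standard deviations s_i = √(s[i,i]):
  s(X) = √(10) = 3.1623
  s(Y) = √(4.25) = 2.0616

Step 3 — r_{ij} = s_{ij} / (s_i · s_j):
  r[X,X] = 1 (diagonal).
  r[X,Y] = 3 / (3.1623 · 2.0616) = 3 / 6.5192 = 0.4602
  r[Y,Y] = 1 (diagonal).

R is symmetric with unit diagonal. Assembling:

R = [[1, 0.4602],
 [0.4602, 1]]


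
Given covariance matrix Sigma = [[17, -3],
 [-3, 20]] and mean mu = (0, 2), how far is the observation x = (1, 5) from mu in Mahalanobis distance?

Step 1 — centre the observation: (x - mu) = (1, 3).

Step 2 — invert Sigma. det(Sigma) = 17·20 - (-3)² = 331.
  Sigma^{-1} = (1/det) · [[d, -b], [-b, a]] = [[0.0604, 0.0091],
 [0.0091, 0.0514]].

Step 3 — form the quadratic (x - mu)^T · Sigma^{-1} · (x - mu):
  Sigma^{-1} · (x - mu) = (0.0876, 0.1631).
  (x - mu)^T · [Sigma^{-1} · (x - mu)] = (1)·(0.0876) + (3)·(0.1631) = 0.577.

Step 4 — take square root: d = √(0.577) ≈ 0.7596.

d(x, mu) = √(0.577) ≈ 0.7596


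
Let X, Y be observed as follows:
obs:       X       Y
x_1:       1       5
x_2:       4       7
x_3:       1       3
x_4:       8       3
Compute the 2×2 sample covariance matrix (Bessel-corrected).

Step 1 — column means:
  mean(X) = (1 + 4 + 1 + 8) / 4 = 14/4 = 3.5
  mean(Y) = (5 + 7 + 3 + 3) / 4 = 18/4 = 4.5

Step 2 — sample covariance S[i,j] = (1/(n-1)) · Σ_k (x_{k,i} - mean_i) · (x_{k,j} - mean_j), with n-1 = 3.
  S[X,X] = ((-2.5)·(-2.5) + (0.5)·(0.5) + (-2.5)·(-2.5) + (4.5)·(4.5)) / 3 = 33/3 = 11
  S[X,Y] = ((-2.5)·(0.5) + (0.5)·(2.5) + (-2.5)·(-1.5) + (4.5)·(-1.5)) / 3 = -3/3 = -1
  S[Y,Y] = ((0.5)·(0.5) + (2.5)·(2.5) + (-1.5)·(-1.5) + (-1.5)·(-1.5)) / 3 = 11/3 = 3.6667

S is symmetric (S[j,i] = S[i,j]). Assembling:

S = [[11, -1],
 [-1, 3.6667]]


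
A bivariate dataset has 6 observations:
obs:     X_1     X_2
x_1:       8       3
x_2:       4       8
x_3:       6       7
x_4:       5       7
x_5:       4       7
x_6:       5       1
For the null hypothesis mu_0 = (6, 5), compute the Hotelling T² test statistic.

Step 1 — sample mean vector:
  mean(X_1) = (8 + 4 + 6 + 5 + 4 + 5) / 6 = 32/6 = 5.3333
  mean(X_2) = (3 + 8 + 7 + 7 + 7 + 1) / 6 = 33/6 = 5.5
  x̄ = (5.3333, 5.5),  deviation x̄ - mu_0 = (5.3333, 5.5) - (6, 5) = (-0.6667, 0.5).

Step 2 — sample covariance matrix, S[i,j] = (1/(n-1)) · Σ_k (x_{k,i} - mean_i) · (x_{k,j} - mean_j), divisor n-1 = 5:
  S[X_1,X_1] = ((2.6667)·(2.6667) + (-1.3333)·(-1.3333) + (0.6667)·(0.6667) + (-0.3333)·(-0.3333) + (-1.3333)·(-1.3333) + (-0.3333)·(-0.3333)) / 5 = 11.3333/5 = 2.2667
  S[X_1,X_2] = ((2.6667)·(-2.5) + (-1.3333)·(2.5) + (0.6667)·(1.5) + (-0.3333)·(1.5) + (-1.3333)·(1.5) + (-0.3333)·(-4.5)) / 5 = -10/5 = -2
  S[X_2,X_2] = ((-2.5)·(-2.5) + (2.5)·(2.5) + (1.5)·(1.5) + (1.5)·(1.5) + (1.5)·(1.5) + (-4.5)·(-4.5)) / 5 = 39.5/5 = 7.9
  S = [[2.2667, -2],
 [-2, 7.9]].

Step 3 — invert S. det(S) = 2.2667·7.9 - (-2)² = 13.9067.
  S^{-1} = (1/det) · [[d, -b], [-b, a]] = [[0.5681, 0.1438],
 [0.1438, 0.163]].

Step 4 — quadratic form (x̄ - mu_0)^T · S^{-1} · (x̄ - mu_0):
  S^{-1} · (x̄ - mu_0) = (-0.3068, -0.0144),
  (x̄ - mu_0)^T · [...] = (-0.6667)·(-0.3068) + (0.5)·(-0.0144) = 0.1973.

Step 5 — scale by n: T² = 6 · 0.1973 = 1.1841.

T² ≈ 1.1841


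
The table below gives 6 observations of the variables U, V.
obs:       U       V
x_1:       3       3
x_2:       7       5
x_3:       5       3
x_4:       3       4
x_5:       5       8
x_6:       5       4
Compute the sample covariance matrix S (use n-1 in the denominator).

Step 1 — column means:
  mean(U) = (3 + 7 + 5 + 3 + 5 + 5) / 6 = 28/6 = 4.6667
  mean(V) = (3 + 5 + 3 + 4 + 8 + 4) / 6 = 27/6 = 4.5

Step 2 — sample covariance S[i,j] = (1/(n-1)) · Σ_k (x_{k,i} - mean_i) · (x_{k,j} - mean_j), with n-1 = 5.
  S[U,U] = ((-1.6667)·(-1.6667) + (2.3333)·(2.3333) + (0.3333)·(0.3333) + (-1.6667)·(-1.6667) + (0.3333)·(0.3333) + (0.3333)·(0.3333)) / 5 = 11.3333/5 = 2.2667
  S[U,V] = ((-1.6667)·(-1.5) + (2.3333)·(0.5) + (0.3333)·(-1.5) + (-1.6667)·(-0.5) + (0.3333)·(3.5) + (0.3333)·(-0.5)) / 5 = 5/5 = 1
  S[V,V] = ((-1.5)·(-1.5) + (0.5)·(0.5) + (-1.5)·(-1.5) + (-0.5)·(-0.5) + (3.5)·(3.5) + (-0.5)·(-0.5)) / 5 = 17.5/5 = 3.5

S is symmetric (S[j,i] = S[i,j]). Assembling:

S = [[2.2667, 1],
 [1, 3.5]]


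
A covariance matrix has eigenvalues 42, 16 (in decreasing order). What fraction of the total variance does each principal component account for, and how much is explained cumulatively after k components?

Step 1 — total variance = trace(Sigma) = Σ λ_i = 42 + 16 = 58.

Step 2 — fraction explained by component i = λ_i / Σ λ:
  PC1: 42/58 = 0.7241
  PC2: 16/58 = 0.2759

Step 3 — cumulative fraction after k components = (λ_1 + ... + λ_k) / Σ λ:
  k = 1: 42/58 = 0.7241
  k = 2: (42 + 16)/58 = 58/58 = 1

Summary (fraction, with percent):

explained: PC1 0.7241 (72.41%), PC2 0.2759 (27.59%);  cumulative: 0.7241, 1


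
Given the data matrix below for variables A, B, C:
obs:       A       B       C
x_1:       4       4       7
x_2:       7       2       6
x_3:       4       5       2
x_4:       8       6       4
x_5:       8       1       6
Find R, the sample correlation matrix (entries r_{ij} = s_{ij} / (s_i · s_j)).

Step 1 — column means:
  mean(A) = (4 + 7 + 4 + 8 + 8) / 5 = 31/5 = 6.2
  mean(B) = (4 + 2 + 5 + 6 + 1) / 5 = 18/5 = 3.6
  mean(C) = (7 + 6 + 2 + 4 + 6) / 5 = 25/5 = 5

Step 2 — sample variances and covariances s[i,j] = (1/(n-1)) · Σ_k (x_{k,i} - mean_i) · (x_{k,j} - mean_j), with n-1 = 4:
  s[A,A] = ((-2.2)·(-2.2) + (0.8)·(0.8) + (-2.2)·(-2.2) + (1.8)·(1.8) + (1.8)·(1.8)) / 4 = 16.8/4 = 4.2
  s[A,B] = ((-2.2)·(0.4) + (0.8)·(-1.6) + (-2.2)·(1.4) + (1.8)·(2.4) + (1.8)·(-2.6)) / 4 = -5.6/4 = -1.4
  s[A,C] = ((-2.2)·(2) + (0.8)·(1) + (-2.2)·(-3) + (1.8)·(-1) + (1.8)·(1)) / 4 = 3/4 = 0.75
  s[B,B] = ((0.4)·(0.4) + (-1.6)·(-1.6) + (1.4)·(1.4) + (2.4)·(2.4) + (-2.6)·(-2.6)) / 4 = 17.2/4 = 4.3
  s[B,C] = ((0.4)·(2) + (-1.6)·(1) + (1.4)·(-3) + (2.4)·(-1) + (-2.6)·(1)) / 4 = -10/4 = -2.5
  s[C,C] = ((2)·(2) + (1)·(1) + (-3)·(-3) + (-1)·(-1) + (1)·(1)) / 4 = 16/4 = 4
  Sample standard deviations s_i = √(s[i,i]):
  s(A) = √(4.2) = 2.0494
  s(B) = √(4.3) = 2.0736
  s(C) = √(4) = 2

Step 3 — r_{ij} = s_{ij} / (s_i · s_j):
  r[A,A] = 1 (diagonal).
  r[A,B] = -1.4 / (2.0494 · 2.0736) = -1.4 / 4.2497 = -0.3294
  r[A,C] = 0.75 / (2.0494 · 2) = 0.75 / 4.0988 = 0.183
  r[B,B] = 1 (diagonal).
  r[B,C] = -2.5 / (2.0736 · 2) = -2.5 / 4.1473 = -0.6028
  r[C,C] = 1 (diagonal).

R is symmetric with unit diagonal. Assembling:

R = [[1, -0.3294, 0.183],
 [-0.3294, 1, -0.6028],
 [0.183, -0.6028, 1]]


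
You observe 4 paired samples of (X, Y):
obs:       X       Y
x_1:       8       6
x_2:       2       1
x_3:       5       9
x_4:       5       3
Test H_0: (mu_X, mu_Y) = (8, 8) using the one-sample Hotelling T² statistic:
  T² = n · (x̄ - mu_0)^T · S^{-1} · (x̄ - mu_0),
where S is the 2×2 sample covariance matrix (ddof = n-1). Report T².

Step 1 — sample mean vector:
  mean(X) = (8 + 2 + 5 + 5) / 4 = 20/4 = 5
  mean(Y) = (6 + 1 + 9 + 3) / 4 = 19/4 = 4.75
  x̄ = (5, 4.75),  deviation x̄ - mu_0 = (5, 4.75) - (8, 8) = (-3, -3.25).

Step 2 — sample covariance matrix, S[i,j] = (1/(n-1)) · Σ_k (x_{k,i} - mean_i) · (x_{k,j} - mean_j), divisor n-1 = 3:
  S[X,X] = ((3)·(3) + (-3)·(-3) + (0)·(0) + (0)·(0)) / 3 = 18/3 = 6
  S[X,Y] = ((3)·(1.25) + (-3)·(-3.75) + (0)·(4.25) + (0)·(-1.75)) / 3 = 15/3 = 5
  S[Y,Y] = ((1.25)·(1.25) + (-3.75)·(-3.75) + (4.25)·(4.25) + (-1.75)·(-1.75)) / 3 = 36.75/3 = 12.25
  S = [[6, 5],
 [5, 12.25]].

Step 3 — invert S. det(S) = 6·12.25 - (5)² = 48.5.
  S^{-1} = (1/det) · [[d, -b], [-b, a]] = [[0.2526, -0.1031],
 [-0.1031, 0.1237]].

Step 4 — quadratic form (x̄ - mu_0)^T · S^{-1} · (x̄ - mu_0):
  S^{-1} · (x̄ - mu_0) = (-0.4227, -0.0928),
  (x̄ - mu_0)^T · [...] = (-3)·(-0.4227) + (-3.25)·(-0.0928) = 1.5696.

Step 5 — scale by n: T² = 4 · 1.5696 = 6.2784.

T² ≈ 6.2784


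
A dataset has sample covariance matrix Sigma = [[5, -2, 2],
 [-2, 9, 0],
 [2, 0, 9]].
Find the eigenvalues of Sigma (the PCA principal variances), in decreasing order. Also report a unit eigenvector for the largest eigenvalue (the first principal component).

Step 1 — characteristic polynomial p(λ) = det(λI - Sigma) = λ³ - tr·λ² + c_1·λ - det, where tr = trace, c_1 = sum of the principal 2×2 minors, det = det(Sigma):
  tr = 5 + 9 + 9 = 23,
  c_1 = (5·9 - (-2)²) + (5·9 - (2)²) + (9·9 - (0)²) = 41 + 41 + 81 = 163,
  det = 5·(9·9 - (0)²) - (-2)·((-2)·9 - (0)·(2)) + (2)·((-2)·(0) - 9·(2)) = 5·(81) - (-2)·(-18) + (2)·(-18) = 333.
  So p(λ) = λ³ - 23λ² + 163λ - 333.
Step 2 — look for an integer root (rational root theorem: any rational root is an integer divisor of 333). Testing λ = 9:
  p(9) = 729 - 1863 + 1467 - 333 = 0  ✓
  Dividing out (λ - 9): p(λ) = (λ - 9)(λ² - 14λ + 37).
Step 3 — remaining eigenvalues from the quadratic λ² - 14λ + 37 = 0:
  Δ = 14² - 4·37 = 196 - 148 = 48,  λ = (14 ± √48)/2 = (14 ± 6.9282)/2 ≈ 10.4641 or 3.5359.
  Sorted: λ_1 = 10.4641,  λ_2 = 9,  λ_3 = 3.5359  (check: sum = 23 = tr ✓).

Step 4 — unit eigenvector for λ_1 ≈ 10.4641: v spans the null space of (Sigma - λ_1 I), whose rows are
  r_1 = (-5.4641, -2, 2),  r_2 = (-2, -1.4641, 0),  r_3 = (2, 0, -1.4641).
  v is orthogonal to every row, so take v ∝ r_1 × r_2 = ((-2)·(0) - (2)·(-1.4641), (2)·(-2) - (-5.4641)·(0), (-5.4641)·(-1.4641) - (-2)·(-2)) ≈ (2.9282, -4, 4).
  Let u = (2.9282, -4, 4).
  ||u|| = √((2.9282)² + (-4)² + (4)²) = √(40.5744) ≈ 6.3698,  v_1 = u/||u|| ≈ (0.4597, -0.628, 0.628) (||v_1|| = 1).

λ_1 = 10.4641,  λ_2 = 9,  λ_3 = 3.5359;  v_1 ≈ (0.4597, -0.628, 0.628)


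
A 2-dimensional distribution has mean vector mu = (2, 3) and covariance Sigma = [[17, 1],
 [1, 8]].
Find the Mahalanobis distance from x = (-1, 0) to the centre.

Step 1 — centre the observation: (x - mu) = (-3, -3).

Step 2 — invert Sigma. det(Sigma) = 17·8 - (1)² = 135.
  Sigma^{-1} = (1/det) · [[d, -b], [-b, a]] = [[0.0593, -0.0074],
 [-0.0074, 0.1259]].

Step 3 — form the quadratic (x - mu)^T · Sigma^{-1} · (x - mu):
  Sigma^{-1} · (x - mu) = (-0.1556, -0.3556).
  (x - mu)^T · [Sigma^{-1} · (x - mu)] = (-3)·(-0.1556) + (-3)·(-0.3556) = 1.5333.

Step 4 — take square root: d = √(1.5333) ≈ 1.2383.

d(x, mu) = √(1.5333) ≈ 1.2383


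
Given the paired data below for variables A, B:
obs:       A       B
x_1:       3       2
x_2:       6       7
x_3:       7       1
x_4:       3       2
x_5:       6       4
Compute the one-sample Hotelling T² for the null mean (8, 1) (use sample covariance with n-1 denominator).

Step 1 — sample mean vector:
  mean(A) = (3 + 6 + 7 + 3 + 6) / 5 = 25/5 = 5
  mean(B) = (2 + 7 + 1 + 2 + 4) / 5 = 16/5 = 3.2
  x̄ = (5, 3.2),  deviation x̄ - mu_0 = (5, 3.2) - (8, 1) = (-3, 2.2).

Step 2 — sample covariance matrix, S[i,j] = (1/(n-1)) · Σ_k (x_{k,i} - mean_i) · (x_{k,j} - mean_j), divisor n-1 = 4:
  S[A,A] = ((-2)·(-2) + (1)·(1) + (2)·(2) + (-2)·(-2) + (1)·(1)) / 4 = 14/4 = 3.5
  S[A,B] = ((-2)·(-1.2) + (1)·(3.8) + (2)·(-2.2) + (-2)·(-1.2) + (1)·(0.8)) / 4 = 5/4 = 1.25
  S[B,B] = ((-1.2)·(-1.2) + (3.8)·(3.8) + (-2.2)·(-2.2) + (-1.2)·(-1.2) + (0.8)·(0.8)) / 4 = 22.8/4 = 5.7
  S = [[3.5, 1.25],
 [1.25, 5.7]].

Step 3 — invert S. det(S) = 3.5·5.7 - (1.25)² = 18.3875.
  S^{-1} = (1/det) · [[d, -b], [-b, a]] = [[0.31, -0.068],
 [-0.068, 0.1903]].

Step 4 — quadratic form (x̄ - mu_0)^T · S^{-1} · (x̄ - mu_0):
  S^{-1} · (x̄ - mu_0) = (-1.0795, 0.6227),
  (x̄ - mu_0)^T · [...] = (-3)·(-1.0795) + (2.2)·(0.6227) = 4.6086.

Step 5 — scale by n: T² = 5 · 4.6086 = 23.0428.

T² ≈ 23.0428


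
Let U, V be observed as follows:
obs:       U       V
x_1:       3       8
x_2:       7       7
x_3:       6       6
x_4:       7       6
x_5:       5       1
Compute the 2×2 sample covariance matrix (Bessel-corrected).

Step 1 — column means:
  mean(U) = (3 + 7 + 6 + 7 + 5) / 5 = 28/5 = 5.6
  mean(V) = (8 + 7 + 6 + 6 + 1) / 5 = 28/5 = 5.6

Step 2 — sample covariance S[i,j] = (1/(n-1)) · Σ_k (x_{k,i} - mean_i) · (x_{k,j} - mean_j), with n-1 = 4.
  S[U,U] = ((-2.6)·(-2.6) + (1.4)·(1.4) + (0.4)·(0.4) + (1.4)·(1.4) + (-0.6)·(-0.6)) / 4 = 11.2/4 = 2.8
  S[U,V] = ((-2.6)·(2.4) + (1.4)·(1.4) + (0.4)·(0.4) + (1.4)·(0.4) + (-0.6)·(-4.6)) / 4 = -0.8/4 = -0.2
  S[V,V] = ((2.4)·(2.4) + (1.4)·(1.4) + (0.4)·(0.4) + (0.4)·(0.4) + (-4.6)·(-4.6)) / 4 = 29.2/4 = 7.3

S is symmetric (S[j,i] = S[i,j]). Assembling:

S = [[2.8, -0.2],
 [-0.2, 7.3]]


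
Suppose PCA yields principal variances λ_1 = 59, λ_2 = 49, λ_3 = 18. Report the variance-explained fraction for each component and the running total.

Step 1 — total variance = trace(Sigma) = Σ λ_i = 59 + 49 + 18 = 126.

Step 2 — fraction explained by component i = λ_i / Σ λ:
  PC1: 59/126 = 0.4683
  PC2: 49/126 = 0.3889
  PC3: 18/126 = 0.1429

Step 3 — cumulative fraction after k components = (λ_1 + ... + λ_k) / Σ λ:
  k = 1: 59/126 = 0.4683
  k = 2: (59 + 49)/126 = 108/126 = 0.8571
  k = 3: (59 + 49 + 18)/126 = 126/126 = 1

Summary (fraction, with percent):

explained: PC1 0.4683 (46.83%), PC2 0.3889 (38.89%), PC3 0.1429 (14.29%);  cumulative: 0.4683, 0.8571, 1


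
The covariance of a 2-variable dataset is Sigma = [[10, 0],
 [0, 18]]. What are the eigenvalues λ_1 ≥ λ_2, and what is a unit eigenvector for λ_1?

Step 1 — characteristic polynomial of 2×2 Sigma:
  det(Sigma - λI) = λ² - trace · λ + det = 0.
  trace = 10 + 18 = 28, det = 10·18 - (0)² = 180.
Step 2 — discriminant:
  Δ = trace² - 4·det = 784 - 720 = 64.
Step 3 — eigenvalues:
  λ = (trace ± √Δ)/2 = (28 ± 8)/2,
  λ_1 = 18,  λ_2 = 10.

Step 4 — unit eigenvector for λ_1: Sigma is diagonal, so its eigenvectors are the coordinate axes. λ_1 = 18 is the diagonal entry on the second coordinate axis, hence
  v_1 = (0, 1) (||v_1|| = 1).

λ_1 = 18,  λ_2 = 10;  v_1 ≈ (0, 1)


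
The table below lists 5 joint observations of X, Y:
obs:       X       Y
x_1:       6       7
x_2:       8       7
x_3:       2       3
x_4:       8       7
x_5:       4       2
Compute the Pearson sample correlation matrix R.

Step 1 — column means:
  mean(X) = (6 + 8 + 2 + 8 + 4) / 5 = 28/5 = 5.6
  mean(Y) = (7 + 7 + 3 + 7 + 2) / 5 = 26/5 = 5.2

Step 2 — sample variances and covariances s[i,j] = (1/(n-1)) · Σ_k (x_{k,i} - mean_i) · (x_{k,j} - mean_j), with n-1 = 4:
  s[X,X] = ((0.4)·(0.4) + (2.4)·(2.4) + (-3.6)·(-3.6) + (2.4)·(2.4) + (-1.6)·(-1.6)) / 4 = 27.2/4 = 6.8
  s[X,Y] = ((0.4)·(1.8) + (2.4)·(1.8) + (-3.6)·(-2.2) + (2.4)·(1.8) + (-1.6)·(-3.2)) / 4 = 22.4/4 = 5.6
  s[Y,Y] = ((1.8)·(1.8) + (1.8)·(1.8) + (-2.2)·(-2.2) + (1.8)·(1.8) + (-3.2)·(-3.2)) / 4 = 24.8/4 = 6.2
  Sample standard deviations s_i = √(s[i,i]):
  s(X) = √(6.8) = 2.6077
  s(Y) = √(6.2) = 2.49

Step 3 — r_{ij} = s_{ij} / (s_i · s_j):
  r[X,X] = 1 (diagonal).
  r[X,Y] = 5.6 / (2.6077 · 2.49) = 5.6 / 6.4931 = 0.8625
  r[Y,Y] = 1 (diagonal).

R is symmetric with unit diagonal. Assembling:

R = [[1, 0.8625],
 [0.8625, 1]]


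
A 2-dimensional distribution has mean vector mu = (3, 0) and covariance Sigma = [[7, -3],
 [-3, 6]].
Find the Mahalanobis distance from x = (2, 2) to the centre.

Step 1 — centre the observation: (x - mu) = (-1, 2).

Step 2 — invert Sigma. det(Sigma) = 7·6 - (-3)² = 33.
  Sigma^{-1} = (1/det) · [[d, -b], [-b, a]] = [[0.1818, 0.0909],
 [0.0909, 0.2121]].

Step 3 — form the quadratic (x - mu)^T · Sigma^{-1} · (x - mu):
  Sigma^{-1} · (x - mu) = (0, 0.3333).
  (x - mu)^T · [Sigma^{-1} · (x - mu)] = (-1)·(0) + (2)·(0.3333) = 0.6667.

Step 4 — take square root: d = √(0.6667) ≈ 0.8165.

d(x, mu) = √(0.6667) ≈ 0.8165


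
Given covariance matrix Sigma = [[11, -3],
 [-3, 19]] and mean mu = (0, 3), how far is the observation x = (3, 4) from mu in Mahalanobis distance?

Step 1 — centre the observation: (x - mu) = (3, 1).

Step 2 — invert Sigma. det(Sigma) = 11·19 - (-3)² = 200.
  Sigma^{-1} = (1/det) · [[d, -b], [-b, a]] = [[0.095, 0.015],
 [0.015, 0.055]].

Step 3 — form the quadratic (x - mu)^T · Sigma^{-1} · (x - mu):
  Sigma^{-1} · (x - mu) = (0.3, 0.1).
  (x - mu)^T · [Sigma^{-1} · (x - mu)] = (3)·(0.3) + (1)·(0.1) = 1.

Step 4 — take square root: d = √(1) ≈ 1.

d(x, mu) = √(1) ≈ 1


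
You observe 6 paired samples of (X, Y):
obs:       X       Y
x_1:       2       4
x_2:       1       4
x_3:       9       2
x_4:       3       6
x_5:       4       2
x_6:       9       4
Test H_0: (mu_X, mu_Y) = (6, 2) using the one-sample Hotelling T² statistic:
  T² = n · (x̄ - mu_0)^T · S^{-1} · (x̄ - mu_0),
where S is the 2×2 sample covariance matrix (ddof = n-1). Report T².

Step 1 — sample mean vector:
  mean(X) = (2 + 1 + 9 + 3 + 4 + 9) / 6 = 28/6 = 4.6667
  mean(Y) = (4 + 4 + 2 + 6 + 2 + 4) / 6 = 22/6 = 3.6667
  x̄ = (4.6667, 3.6667),  deviation x̄ - mu_0 = (4.6667, 3.6667) - (6, 2) = (-1.3333, 1.6667).

Step 2 — sample covariance matrix, S[i,j] = (1/(n-1)) · Σ_k (x_{k,i} - mean_i) · (x_{k,j} - mean_j), divisor n-1 = 5:
  S[X,X] = ((-2.6667)·(-2.6667) + (-3.6667)·(-3.6667) + (4.3333)·(4.3333) + (-1.6667)·(-1.6667) + (-0.6667)·(-0.6667) + (4.3333)·(4.3333)) / 5 = 61.3333/5 = 12.2667
  S[X,Y] = ((-2.6667)·(0.3333) + (-3.6667)·(0.3333) + (4.3333)·(-1.6667) + (-1.6667)·(2.3333) + (-0.6667)·(-1.6667) + (4.3333)·(0.3333)) / 5 = -10.6667/5 = -2.1333
  S[Y,Y] = ((0.3333)·(0.3333) + (0.3333)·(0.3333) + (-1.6667)·(-1.6667) + (2.3333)·(2.3333) + (-1.6667)·(-1.6667) + (0.3333)·(0.3333)) / 5 = 11.3333/5 = 2.2667
  S = [[12.2667, -2.1333],
 [-2.1333, 2.2667]].

Step 3 — invert S. det(S) = 12.2667·2.2667 - (-2.1333)² = 23.2533.
  S^{-1} = (1/det) · [[d, -b], [-b, a]] = [[0.0975, 0.0917],
 [0.0917, 0.5275]].

Step 4 — quadratic form (x̄ - mu_0)^T · S^{-1} · (x̄ - mu_0):
  S^{-1} · (x̄ - mu_0) = (0.0229, 0.7569),
  (x̄ - mu_0)^T · [...] = (-1.3333)·(0.0229) + (1.6667)·(0.7569) = 1.2309.

Step 5 — scale by n: T² = 6 · 1.2309 = 7.3853.

T² ≈ 7.3853


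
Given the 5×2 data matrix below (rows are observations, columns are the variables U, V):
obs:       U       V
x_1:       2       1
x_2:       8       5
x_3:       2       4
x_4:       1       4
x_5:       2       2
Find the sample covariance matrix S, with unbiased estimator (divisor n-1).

Step 1 — column means:
  mean(U) = (2 + 8 + 2 + 1 + 2) / 5 = 15/5 = 3
  mean(V) = (1 + 5 + 4 + 4 + 2) / 5 = 16/5 = 3.2

Step 2 — sample covariance S[i,j] = (1/(n-1)) · Σ_k (x_{k,i} - mean_i) · (x_{k,j} - mean_j), with n-1 = 4.
  S[U,U] = ((-1)·(-1) + (5)·(5) + (-1)·(-1) + (-2)·(-2) + (-1)·(-1)) / 4 = 32/4 = 8
  S[U,V] = ((-1)·(-2.2) + (5)·(1.8) + (-1)·(0.8) + (-2)·(0.8) + (-1)·(-1.2)) / 4 = 10/4 = 2.5
  S[V,V] = ((-2.2)·(-2.2) + (1.8)·(1.8) + (0.8)·(0.8) + (0.8)·(0.8) + (-1.2)·(-1.2)) / 4 = 10.8/4 = 2.7

S is symmetric (S[j,i] = S[i,j]). Assembling:

S = [[8, 2.5],
 [2.5, 2.7]]


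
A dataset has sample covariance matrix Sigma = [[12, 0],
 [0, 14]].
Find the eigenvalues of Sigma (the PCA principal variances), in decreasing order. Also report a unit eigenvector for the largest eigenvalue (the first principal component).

Step 1 — characteristic polynomial of 2×2 Sigma:
  det(Sigma - λI) = λ² - trace · λ + det = 0.
  trace = 12 + 14 = 26, det = 12·14 - (0)² = 168.
Step 2 — discriminant:
  Δ = trace² - 4·det = 676 - 672 = 4.
Step 3 — eigenvalues:
  λ = (trace ± √Δ)/2 = (26 ± 2)/2,
  λ_1 = 14,  λ_2 = 12.

Step 4 — unit eigenvector for λ_1: Sigma is diagonal, so its eigenvectors are the coordinate axes. λ_1 = 14 is the diagonal entry on the second coordinate axis, hence
  v_1 = (0, 1) (||v_1|| = 1).

λ_1 = 14,  λ_2 = 12;  v_1 ≈ (0, 1)


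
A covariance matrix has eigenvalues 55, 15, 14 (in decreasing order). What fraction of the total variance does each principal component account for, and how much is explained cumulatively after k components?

Step 1 — total variance = trace(Sigma) = Σ λ_i = 55 + 15 + 14 = 84.

Step 2 — fraction explained by component i = λ_i / Σ λ:
  PC1: 55/84 = 0.6548
  PC2: 15/84 = 0.1786
  PC3: 14/84 = 0.1667

Step 3 — cumulative fraction after k components = (λ_1 + ... + λ_k) / Σ λ:
  k = 1: 55/84 = 0.6548
  k = 2: (55 + 15)/84 = 70/84 = 0.8333
  k = 3: (55 + 15 + 14)/84 = 84/84 = 1

Summary (fraction, with percent):

explained: PC1 0.6548 (65.48%), PC2 0.1786 (17.86%), PC3 0.1667 (16.67%);  cumulative: 0.6548, 0.8333, 1


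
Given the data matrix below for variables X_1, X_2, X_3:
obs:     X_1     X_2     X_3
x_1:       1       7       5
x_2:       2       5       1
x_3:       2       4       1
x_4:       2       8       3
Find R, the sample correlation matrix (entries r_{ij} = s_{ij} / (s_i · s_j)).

Step 1 — column means:
  mean(X_1) = (1 + 2 + 2 + 2) / 4 = 7/4 = 1.75
  mean(X_2) = (7 + 5 + 4 + 8) / 4 = 24/4 = 6
  mean(X_3) = (5 + 1 + 1 + 3) / 4 = 10/4 = 2.5

Step 2 — sample variances and covariances s[i,j] = (1/(n-1)) · Σ_k (x_{k,i} - mean_i) · (x_{k,j} - mean_j), with n-1 = 3:
  s[X_1,X_1] = ((-0.75)·(-0.75) + (0.25)·(0.25) + (0.25)·(0.25) + (0.25)·(0.25)) / 3 = 0.75/3 = 0.25
  s[X_1,X_2] = ((-0.75)·(1) + (0.25)·(-1) + (0.25)·(-2) + (0.25)·(2)) / 3 = -1/3 = -0.3333
  s[X_1,X_3] = ((-0.75)·(2.5) + (0.25)·(-1.5) + (0.25)·(-1.5) + (0.25)·(0.5)) / 3 = -2.5/3 = -0.8333
  s[X_2,X_2] = ((1)·(1) + (-1)·(-1) + (-2)·(-2) + (2)·(2)) / 3 = 10/3 = 3.3333
  s[X_2,X_3] = ((1)·(2.5) + (-1)·(-1.5) + (-2)·(-1.5) + (2)·(0.5)) / 3 = 8/3 = 2.6667
  s[X_3,X_3] = ((2.5)·(2.5) + (-1.5)·(-1.5) + (-1.5)·(-1.5) + (0.5)·(0.5)) / 3 = 11/3 = 3.6667
  Sample standard deviations s_i = √(s[i,i]):
  s(X_1) = √(0.25) = 0.5
  s(X_2) = √(3.3333) = 1.8257
  s(X_3) = √(3.6667) = 1.9149

Step 3 — r_{ij} = s_{ij} / (s_i · s_j):
  r[X_1,X_1] = 1 (diagonal).
  r[X_1,X_2] = -0.3333 / (0.5 · 1.8257) = -0.3333 / 0.9129 = -0.3651
  r[X_1,X_3] = -0.8333 / (0.5 · 1.9149) = -0.8333 / 0.9574 = -0.8704
  r[X_2,X_2] = 1 (diagonal).
  r[X_2,X_3] = 2.6667 / (1.8257 · 1.9149) = 2.6667 / 3.496 = 0.7628
  r[X_3,X_3] = 1 (diagonal).

R is symmetric with unit diagonal. Assembling:

R = [[1, -0.3651, -0.8704],
 [-0.3651, 1, 0.7628],
 [-0.8704, 0.7628, 1]]


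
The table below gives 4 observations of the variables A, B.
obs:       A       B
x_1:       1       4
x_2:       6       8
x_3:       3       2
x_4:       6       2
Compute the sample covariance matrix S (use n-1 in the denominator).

Step 1 — column means:
  mean(A) = (1 + 6 + 3 + 6) / 4 = 16/4 = 4
  mean(B) = (4 + 8 + 2 + 2) / 4 = 16/4 = 4

Step 2 — sample covariance S[i,j] = (1/(n-1)) · Σ_k (x_{k,i} - mean_i) · (x_{k,j} - mean_j), with n-1 = 3.
  S[A,A] = ((-3)·(-3) + (2)·(2) + (-1)·(-1) + (2)·(2)) / 3 = 18/3 = 6
  S[A,B] = ((-3)·(0) + (2)·(4) + (-1)·(-2) + (2)·(-2)) / 3 = 6/3 = 2
  S[B,B] = ((0)·(0) + (4)·(4) + (-2)·(-2) + (-2)·(-2)) / 3 = 24/3 = 8

S is symmetric (S[j,i] = S[i,j]). Assembling:

S = [[6, 2],
 [2, 8]]


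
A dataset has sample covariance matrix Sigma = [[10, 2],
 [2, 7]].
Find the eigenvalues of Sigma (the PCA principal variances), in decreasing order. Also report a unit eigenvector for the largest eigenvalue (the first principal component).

Step 1 — characteristic polynomial of 2×2 Sigma:
  det(Sigma - λI) = λ² - trace · λ + det = 0.
  trace = 10 + 7 = 17, det = 10·7 - (2)² = 66.
Step 2 — discriminant:
  Δ = trace² - 4·det = 289 - 264 = 25.
Step 3 — eigenvalues:
  λ = (trace ± √Δ)/2 = (17 ± 5)/2,
  λ_1 = 11,  λ_2 = 6.

Step 4 — unit eigenvector for λ_1: solve (Sigma - λ_1 I)v = 0. First row:
  (10 - 11)·v_x + (2)·v_y = 0, i.e. (-1)·v_x + (2)·v_y = 0,
  so v ∝ (b, λ_1 - a) = (2, 1) = u.
  ||u|| = √((2)² + (1)²) = √(5) ≈ 2.2361,
  v_1 = u/||u|| ≈ (0.8944, 0.4472) (||v_1|| = 1).

λ_1 = 11,  λ_2 = 6;  v_1 ≈ (0.8944, 0.4472)


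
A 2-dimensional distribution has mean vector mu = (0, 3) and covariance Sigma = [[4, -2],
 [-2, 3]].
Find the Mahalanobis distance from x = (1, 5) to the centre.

Step 1 — centre the observation: (x - mu) = (1, 2).

Step 2 — invert Sigma. det(Sigma) = 4·3 - (-2)² = 8.
  Sigma^{-1} = (1/det) · [[d, -b], [-b, a]] = [[0.375, 0.25],
 [0.25, 0.5]].

Step 3 — form the quadratic (x - mu)^T · Sigma^{-1} · (x - mu):
  Sigma^{-1} · (x - mu) = (0.875, 1.25).
  (x - mu)^T · [Sigma^{-1} · (x - mu)] = (1)·(0.875) + (2)·(1.25) = 3.375.

Step 4 — take square root: d = √(3.375) ≈ 1.8371.

d(x, mu) = √(3.375) ≈ 1.8371


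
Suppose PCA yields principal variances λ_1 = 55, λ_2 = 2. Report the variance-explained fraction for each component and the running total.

Step 1 — total variance = trace(Sigma) = Σ λ_i = 55 + 2 = 57.

Step 2 — fraction explained by component i = λ_i / Σ λ:
  PC1: 55/57 = 0.9649
  PC2: 2/57 = 0.0351

Step 3 — cumulative fraction after k components = (λ_1 + ... + λ_k) / Σ λ:
  k = 1: 55/57 = 0.9649
  k = 2: (55 + 2)/57 = 57/57 = 1

Summary (fraction, with percent):

explained: PC1 0.9649 (96.49%), PC2 0.0351 (3.51%);  cumulative: 0.9649, 1


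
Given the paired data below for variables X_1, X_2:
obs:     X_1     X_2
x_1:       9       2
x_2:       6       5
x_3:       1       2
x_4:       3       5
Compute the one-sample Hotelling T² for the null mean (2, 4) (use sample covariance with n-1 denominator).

Step 1 — sample mean vector:
  mean(X_1) = (9 + 6 + 1 + 3) / 4 = 19/4 = 4.75
  mean(X_2) = (2 + 5 + 2 + 5) / 4 = 14/4 = 3.5
  x̄ = (4.75, 3.5),  deviation x̄ - mu_0 = (4.75, 3.5) - (2, 4) = (2.75, -0.5).

Step 2 — sample covariance matrix, S[i,j] = (1/(n-1)) · Σ_k (x_{k,i} - mean_i) · (x_{k,j} - mean_j), divisor n-1 = 3:
  S[X_1,X_1] = ((4.25)·(4.25) + (1.25)·(1.25) + (-3.75)·(-3.75) + (-1.75)·(-1.75)) / 3 = 36.75/3 = 12.25
  S[X_1,X_2] = ((4.25)·(-1.5) + (1.25)·(1.5) + (-3.75)·(-1.5) + (-1.75)·(1.5)) / 3 = -1.5/3 = -0.5
  S[X_2,X_2] = ((-1.5)·(-1.5) + (1.5)·(1.5) + (-1.5)·(-1.5) + (1.5)·(1.5)) / 3 = 9/3 = 3
  S = [[12.25, -0.5],
 [-0.5, 3]].

Step 3 — invert S. det(S) = 12.25·3 - (-0.5)² = 36.5.
  S^{-1} = (1/det) · [[d, -b], [-b, a]] = [[0.0822, 0.0137],
 [0.0137, 0.3356]].

Step 4 — quadratic form (x̄ - mu_0)^T · S^{-1} · (x̄ - mu_0):
  S^{-1} · (x̄ - mu_0) = (0.2192, -0.1301),
  (x̄ - mu_0)^T · [...] = (2.75)·(0.2192) + (-0.5)·(-0.1301) = 0.6678.

Step 5 — scale by n: T² = 4 · 0.6678 = 2.6712.

T² ≈ 2.6712
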